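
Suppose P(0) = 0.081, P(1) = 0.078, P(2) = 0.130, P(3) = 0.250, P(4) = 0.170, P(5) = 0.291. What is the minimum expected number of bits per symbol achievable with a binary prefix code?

Repeatedly combine the two least-probable nodes; the expected code length is the sum of the merged weights.
merge 39/500 + 81/1000 → 159/1000
merge 13/100 + 159/1000 → 289/1000
merge 17/100 + 1/4 → 21/50
merge 289/1000 + 291/1000 → 29/50
merge 21/50 + 29/50 → 1
L = 159/1000 + 289/1000 + 21/50 + 29/50 + 1 = 306/125 = 2.448 bits/symbol.

2.448 bits/symbol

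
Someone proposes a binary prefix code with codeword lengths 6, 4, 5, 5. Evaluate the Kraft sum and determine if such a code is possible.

0.140625; yes

With common denominator 2^6 = 64: Σ 2^(−ℓᵢ) = 1/64 + 4/64 + 2/64 + 2/64 = 9/64 = 0.140625.
Kraft's inequality requires Σ ≤ 1; here Σ = 0.140625 ≤ 1, so such a prefix code exists.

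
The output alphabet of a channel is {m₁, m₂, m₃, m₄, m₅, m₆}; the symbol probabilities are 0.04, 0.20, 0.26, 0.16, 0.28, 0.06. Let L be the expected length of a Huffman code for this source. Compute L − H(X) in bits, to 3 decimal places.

0.024 bits

Entropy H = −Σ p log₂ p ≈ 2.3362 bits.
Huffman merges: 1/25+3/50→1/10; 1/10+4/25→13/50; 1/5+13/50→23/50; 13/50+7/25→27/50; 23/50+27/50→1. L = 59/25 ≈ 2.3600.
L − H = 2.3600 − 2.3362 = 0.024 bits.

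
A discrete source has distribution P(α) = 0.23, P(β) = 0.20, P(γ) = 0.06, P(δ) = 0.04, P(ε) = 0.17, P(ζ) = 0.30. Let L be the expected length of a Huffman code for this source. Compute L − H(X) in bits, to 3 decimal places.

0.033 bits

Entropy H = −Σ p log₂ p ≈ 2.3370 bits.
Huffman merges: 1/25+3/50→1/10; 1/10+17/100→27/100; 1/5+23/100→43/100; 27/100+3/10→57/100; 43/100+57/100→1. L = 237/100 ≈ 2.3700.
L − H = 2.3700 − 2.3370 = 0.033 bits.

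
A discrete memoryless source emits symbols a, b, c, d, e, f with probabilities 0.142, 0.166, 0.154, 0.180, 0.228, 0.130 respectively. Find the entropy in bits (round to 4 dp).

2.5598 bits

H = −Σ pᵢ log₂ pᵢ.
−0.142·log₂(0.142) = 0.3999
−0.166·log₂(0.166) = 0.4301
−0.154·log₂(0.154) = 0.4156
−0.180·log₂(0.180) = 0.4453
−0.228·log₂(0.228) = 0.4863
−0.130·log₂(0.130) = 0.3826
Sum ≈ 2.5598 → 2.5598 bits.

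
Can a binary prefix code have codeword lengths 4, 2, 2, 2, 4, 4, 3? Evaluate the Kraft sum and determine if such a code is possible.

1.0625; no

With common denominator 2^4 = 16: Σ 2^(−ℓᵢ) = 1/16 + 4/16 + 4/16 + 4/16 + 1/16 + 1/16 + 2/16 = 17/16 = 1.0625.
Kraft's inequality requires Σ ≤ 1; here Σ = 1.0625 > 1, so no such prefix code exists.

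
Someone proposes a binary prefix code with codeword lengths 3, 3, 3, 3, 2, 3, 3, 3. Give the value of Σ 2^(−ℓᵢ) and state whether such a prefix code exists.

With common denominator 2^3 = 8: Σ 2^(−ℓᵢ) = 1/8 + 1/8 + 1/8 + 1/8 + 2/8 + 1/8 + 1/8 + 1/8 = 9/8 = 1.125.
Kraft's inequality requires Σ ≤ 1; here Σ = 1.125 > 1, so no such prefix code exists.

1.125; no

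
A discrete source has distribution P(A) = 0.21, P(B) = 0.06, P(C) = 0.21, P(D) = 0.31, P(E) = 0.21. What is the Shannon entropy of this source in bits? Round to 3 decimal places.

2.186 bits

H = −Σ pᵢ log₂ pᵢ.
−0.21·log₂(0.21) = 0.4728
−0.06·log₂(0.06) = 0.2435
−0.21·log₂(0.21) = 0.4728
−0.31·log₂(0.31) = 0.5238
−0.21·log₂(0.21) = 0.4728
Sum ≈ 2.1858 → 2.186 bits.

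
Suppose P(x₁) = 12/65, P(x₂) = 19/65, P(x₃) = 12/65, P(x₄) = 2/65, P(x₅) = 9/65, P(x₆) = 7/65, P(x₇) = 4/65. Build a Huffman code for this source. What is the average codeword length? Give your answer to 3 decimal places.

2.615 bits/symbol

Repeatedly combine the two least-probable nodes; the expected code length is the sum of the merged weights.
merge 2/65 + 4/65 → 6/65
merge 6/65 + 7/65 → 1/5
merge 9/65 + 12/65 → 21/65
merge 12/65 + 1/5 → 5/13
merge 19/65 + 21/65 → 8/13
merge 5/13 + 8/13 → 1
L = 6/65 + 1/5 + 21/65 + 5/13 + 8/13 + 1 = 34/13 ≈ 2.615 bits/symbol.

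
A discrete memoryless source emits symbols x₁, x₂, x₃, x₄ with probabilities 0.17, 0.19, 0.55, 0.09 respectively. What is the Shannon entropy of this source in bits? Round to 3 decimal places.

1.677 bits

H = −Σ pᵢ log₂ pᵢ.
−0.17·log₂(0.17) = 0.4346
−0.19·log₂(0.19) = 0.4552
−0.55·log₂(0.55) = 0.4744
−0.09·log₂(0.09) = 0.3127
Sum ≈ 1.6768 → 1.677 bits.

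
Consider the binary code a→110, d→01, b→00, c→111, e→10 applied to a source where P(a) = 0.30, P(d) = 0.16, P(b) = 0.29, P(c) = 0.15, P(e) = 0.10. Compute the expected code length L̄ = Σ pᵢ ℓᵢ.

L̄ = Σ pᵢ·ℓᵢ = 0.30·3 + 0.16·2 + 0.29·2 + 0.15·3 + 0.10·2 = 2.45 bits/symbol.

2.45 bits/symbol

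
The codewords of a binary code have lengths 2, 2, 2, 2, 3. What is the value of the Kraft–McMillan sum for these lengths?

1.125

With common denominator 2^3 = 8: Σ 2^(−ℓᵢ) = 2/8 + 2/8 + 2/8 + 2/8 + 1/8 = 9/8 = 1.125.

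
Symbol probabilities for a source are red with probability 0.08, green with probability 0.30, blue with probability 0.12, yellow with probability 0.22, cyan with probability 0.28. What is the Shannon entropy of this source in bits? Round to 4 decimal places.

H = −Σ pᵢ log₂ pᵢ.
−0.08·log₂(0.08) = 0.2915
−0.30·log₂(0.30) = 0.5211
−0.12·log₂(0.12) = 0.3671
−0.22·log₂(0.22) = 0.4806
−0.28·log₂(0.28) = 0.5142
Sum ≈ 2.1745 → 2.1745 bits.

2.1745 bits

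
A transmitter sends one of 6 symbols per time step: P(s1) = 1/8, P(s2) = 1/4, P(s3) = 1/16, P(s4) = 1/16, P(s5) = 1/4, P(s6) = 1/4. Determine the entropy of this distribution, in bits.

Each probability is a power of 1/2, so log₂(1/p) is an integer.
H = Σ p·log₂(1/p) = 1/8·3 + 1/4·2 + 1/16·4 + 1/16·4 + 1/4·2 + 1/4·2 = 2.375 bits.

2.375 bits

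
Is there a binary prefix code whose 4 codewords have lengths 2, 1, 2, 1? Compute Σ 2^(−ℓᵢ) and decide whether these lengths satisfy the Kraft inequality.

1.5; no

With common denominator 2^2 = 4: Σ 2^(−ℓᵢ) = 1/4 + 2/4 + 1/4 + 2/4 = 6/4 = 1.5.
Kraft's inequality requires Σ ≤ 1; here Σ = 1.5 > 1, so no such prefix code exists.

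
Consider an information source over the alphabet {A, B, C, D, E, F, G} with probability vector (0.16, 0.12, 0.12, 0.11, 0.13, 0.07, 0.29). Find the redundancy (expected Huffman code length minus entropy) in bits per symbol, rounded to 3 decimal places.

0.033 bits

Entropy H = −Σ p log₂ p ≈ 2.6765 bits.
Huffman merges: 7/100+11/100→9/50; 3/25+3/25→6/25; 13/100+4/25→29/100; 9/50+6/25→21/50; 29/100+29/100→29/50; 21/50+29/50→1. L = 271/100 ≈ 2.7100.
L − H = 2.7100 − 2.6765 = 0.033 bits.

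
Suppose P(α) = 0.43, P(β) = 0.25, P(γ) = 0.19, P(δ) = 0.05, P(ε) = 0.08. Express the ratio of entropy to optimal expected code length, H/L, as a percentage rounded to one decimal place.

98.3%

Entropy H = −Σ p log₂ p ≈ 1.9864 bits.
Huffman merges: 1/20+2/25→13/100; 13/100+19/100→8/25; 1/4+8/25→57/100; 43/100+57/100→1. L = 101/50 ≈ 2.0200.
Efficiency = H/L = 1.9864/2.0200 = 98.3%.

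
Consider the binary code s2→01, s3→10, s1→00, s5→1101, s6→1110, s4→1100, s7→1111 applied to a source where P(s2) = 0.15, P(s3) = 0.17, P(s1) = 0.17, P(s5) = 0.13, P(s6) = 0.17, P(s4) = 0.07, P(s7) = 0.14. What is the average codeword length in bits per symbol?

L̄ = Σ pᵢ·ℓᵢ = 0.15·2 + 0.17·2 + 0.17·2 + 0.13·4 + 0.17·4 + 0.07·4 + 0.14·4 = 3.02 bits/symbol.

3.02 bits/symbol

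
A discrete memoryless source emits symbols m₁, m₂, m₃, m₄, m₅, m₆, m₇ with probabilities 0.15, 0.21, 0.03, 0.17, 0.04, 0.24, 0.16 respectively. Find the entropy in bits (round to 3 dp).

H = −Σ pᵢ log₂ pᵢ.
−0.15·log₂(0.15) = 0.4105
−0.21·log₂(0.21) = 0.4728
−0.03·log₂(0.03) = 0.1518
−0.17·log₂(0.17) = 0.4346
−0.04·log₂(0.04) = 0.1858
−0.24·log₂(0.24) = 0.4941
−0.16·log₂(0.16) = 0.4230
Sum ≈ 2.5726 → 2.573 bits.

2.573 bits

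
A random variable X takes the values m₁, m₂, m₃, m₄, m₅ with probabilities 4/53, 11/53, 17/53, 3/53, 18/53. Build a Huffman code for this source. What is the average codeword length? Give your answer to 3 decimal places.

2.132 bits/symbol

Repeatedly combine the two least-probable nodes; the expected code length is the sum of the merged weights.
merge 3/53 + 4/53 → 7/53
merge 7/53 + 11/53 → 18/53
merge 17/53 + 18/53 → 35/53
merge 18/53 + 35/53 → 1
L = 7/53 + 18/53 + 35/53 + 1 = 113/53 ≈ 2.132 bits/symbol.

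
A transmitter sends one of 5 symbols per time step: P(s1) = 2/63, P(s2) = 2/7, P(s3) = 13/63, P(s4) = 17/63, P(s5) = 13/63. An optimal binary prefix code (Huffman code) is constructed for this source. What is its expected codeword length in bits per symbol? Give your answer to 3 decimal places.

2.238 bits/symbol

Repeatedly combine the two least-probable nodes; the expected code length is the sum of the merged weights.
merge 2/63 + 13/63 → 5/21
merge 13/63 + 5/21 → 4/9
merge 17/63 + 2/7 → 5/9
merge 4/9 + 5/9 → 1
L = 5/21 + 4/9 + 5/9 + 1 = 47/21 ≈ 2.238 bits/symbol.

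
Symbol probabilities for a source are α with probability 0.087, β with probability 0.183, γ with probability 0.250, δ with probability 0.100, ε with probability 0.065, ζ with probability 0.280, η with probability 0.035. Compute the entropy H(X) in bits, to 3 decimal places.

2.527 bits

H = −Σ pᵢ log₂ pᵢ.
−0.087·log₂(0.087) = 0.3065
−0.183·log₂(0.183) = 0.4484
−0.250·log₂(0.250) = 0.5000
−0.100·log₂(0.100) = 0.3322
−0.065·log₂(0.065) = 0.2563
−0.280·log₂(0.280) = 0.5142
−0.035·log₂(0.035) = 0.1693
Sum ≈ 2.5269 → 2.527 bits.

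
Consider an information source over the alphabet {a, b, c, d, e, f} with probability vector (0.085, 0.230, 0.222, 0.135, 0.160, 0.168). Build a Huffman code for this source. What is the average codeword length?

2.548 bits/symbol

Repeatedly combine the two least-probable nodes; the expected code length is the sum of the merged weights.
merge 17/200 + 27/200 → 11/50
merge 4/25 + 21/125 → 41/125
merge 11/50 + 111/500 → 221/500
merge 23/100 + 41/125 → 279/500
merge 221/500 + 279/500 → 1
L = 11/50 + 41/125 + 221/500 + 279/500 + 1 = 637/250 = 2.548 bits/symbol.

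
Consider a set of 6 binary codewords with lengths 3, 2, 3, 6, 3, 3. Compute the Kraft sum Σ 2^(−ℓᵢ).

With common denominator 2^6 = 64: Σ 2^(−ℓᵢ) = 8/64 + 16/64 + 8/64 + 1/64 + 8/64 + 8/64 = 49/64 = 0.765625.

0.765625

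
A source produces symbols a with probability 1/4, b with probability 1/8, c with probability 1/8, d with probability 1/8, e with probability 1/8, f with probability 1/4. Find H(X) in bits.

Each probability is a power of 1/2, so log₂(1/p) is an integer.
H = Σ p·log₂(1/p) = 1/4·2 + 1/8·3 + 1/8·3 + 1/8·3 + 1/8·3 + 1/4·2 = 2.5 bits.

2.5 bits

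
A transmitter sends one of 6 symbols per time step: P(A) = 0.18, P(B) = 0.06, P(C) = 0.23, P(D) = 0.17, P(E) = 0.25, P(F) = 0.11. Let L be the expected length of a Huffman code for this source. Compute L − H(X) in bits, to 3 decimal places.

0.049 bits

Entropy H = −Σ p log₂ p ≈ 2.4614 bits.
Huffman merges: 3/50+11/100→17/100; 17/100+17/100→17/50; 9/50+23/100→41/100; 1/4+17/50→59/100; 41/100+59/100→1. L = 251/100 ≈ 2.5100.
L − H = 2.5100 − 2.4614 = 0.049 bits.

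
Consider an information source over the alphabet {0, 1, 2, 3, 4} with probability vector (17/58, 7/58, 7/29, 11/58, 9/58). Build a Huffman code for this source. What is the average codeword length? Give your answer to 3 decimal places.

2.276 bits/symbol

Repeatedly combine the two least-probable nodes; the expected code length is the sum of the merged weights.
merge 7/58 + 9/58 → 8/29
merge 11/58 + 7/29 → 25/58
merge 8/29 + 17/58 → 33/58
merge 25/58 + 33/58 → 1
L = 8/29 + 25/58 + 33/58 + 1 = 66/29 ≈ 2.276 bits/symbol.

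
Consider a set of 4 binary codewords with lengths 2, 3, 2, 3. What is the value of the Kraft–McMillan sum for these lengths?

0.75

With common denominator 2^3 = 8: Σ 2^(−ℓᵢ) = 2/8 + 1/8 + 2/8 + 1/8 = 6/8 = 0.75.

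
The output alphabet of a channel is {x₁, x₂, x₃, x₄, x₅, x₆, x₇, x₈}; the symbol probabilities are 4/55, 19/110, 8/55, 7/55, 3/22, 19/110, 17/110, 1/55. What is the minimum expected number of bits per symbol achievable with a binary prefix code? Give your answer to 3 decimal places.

Repeatedly combine the two least-probable nodes; the expected code length is the sum of the merged weights.
merge 1/55 + 4/55 → 1/11
merge 1/11 + 7/55 → 12/55
merge 3/22 + 8/55 → 31/110
merge 17/110 + 19/110 → 18/55
merge 19/110 + 12/55 → 43/110
merge 31/110 + 18/55 → 67/110
merge 43/110 + 67/110 → 1
L = 1/11 + 12/55 + 31/110 + 18/55 + 43/110 + 67/110 + 1 = 321/110 ≈ 2.918 bits/symbol.

2.918 bits/symbol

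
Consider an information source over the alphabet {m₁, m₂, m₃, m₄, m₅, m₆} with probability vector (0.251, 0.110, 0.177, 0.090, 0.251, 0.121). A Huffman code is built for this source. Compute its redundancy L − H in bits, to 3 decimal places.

0.023 bits

Entropy H = −Σ p log₂ p ≈ 2.4749 bits.
Huffman merges: 9/100+11/100→1/5; 121/1000+177/1000→149/500; 1/5+251/1000→451/1000; 251/1000+149/500→549/1000; 451/1000+549/1000→1. L = 1249/500 ≈ 2.4980.
L − H = 2.4980 − 2.4749 = 0.023 bits.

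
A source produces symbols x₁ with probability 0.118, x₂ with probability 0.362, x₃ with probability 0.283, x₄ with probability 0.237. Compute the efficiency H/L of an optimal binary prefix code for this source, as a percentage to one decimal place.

Entropy H = −Σ p log₂ p ≈ 1.9021 bits.
Huffman merges: 59/500+237/1000→71/200; 283/1000+71/200→319/500; 181/500+319/500→1. L = 1993/1000 ≈ 1.9930.
Efficiency = H/L = 1.9021/1.9930 = 95.4%.

95.4%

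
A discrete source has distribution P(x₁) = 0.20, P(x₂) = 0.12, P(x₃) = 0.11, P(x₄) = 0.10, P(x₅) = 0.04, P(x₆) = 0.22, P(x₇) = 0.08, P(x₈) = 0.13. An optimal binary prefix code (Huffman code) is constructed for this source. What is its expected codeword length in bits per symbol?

2.9 bits/symbol

Repeatedly combine the two least-probable nodes; the expected code length is the sum of the merged weights.
merge 1/25 + 2/25 → 3/25
merge 1/10 + 11/100 → 21/100
merge 3/25 + 3/25 → 6/25
merge 13/100 + 1/5 → 33/100
merge 21/100 + 11/50 → 43/100
merge 6/25 + 33/100 → 57/100
merge 43/100 + 57/100 → 1
L = 3/25 + 21/100 + 6/25 + 33/100 + 43/100 + 57/100 + 1 = 29/10 = 2.9 bits/symbol.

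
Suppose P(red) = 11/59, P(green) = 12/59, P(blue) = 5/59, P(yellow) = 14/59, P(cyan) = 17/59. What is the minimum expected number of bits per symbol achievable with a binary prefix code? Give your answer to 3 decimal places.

2.271 bits/symbol

Repeatedly combine the two least-probable nodes; the expected code length is the sum of the merged weights.
merge 5/59 + 11/59 → 16/59
merge 12/59 + 14/59 → 26/59
merge 16/59 + 17/59 → 33/59
merge 26/59 + 33/59 → 1
L = 16/59 + 26/59 + 33/59 + 1 = 134/59 ≈ 2.271 bits/symbol.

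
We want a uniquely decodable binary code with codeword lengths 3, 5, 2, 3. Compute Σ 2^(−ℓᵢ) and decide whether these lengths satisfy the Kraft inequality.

With common denominator 2^5 = 32: Σ 2^(−ℓᵢ) = 4/32 + 1/32 + 8/32 + 4/32 = 17/32 = 0.53125.
Kraft's inequality requires Σ ≤ 1; here Σ = 0.53125 ≤ 1, so such a prefix code exists.

0.53125; yes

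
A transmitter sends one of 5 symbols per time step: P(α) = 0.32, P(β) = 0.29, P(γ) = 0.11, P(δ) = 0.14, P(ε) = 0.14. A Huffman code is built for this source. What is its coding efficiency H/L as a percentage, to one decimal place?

97.3%

Entropy H = −Σ p log₂ p ≈ 2.1884 bits.
Huffman merges: 11/100+7/50→1/4; 7/50+1/4→39/100; 29/100+8/25→61/100; 39/100+61/100→1. L = 9/4 ≈ 2.2500.
Efficiency = H/L = 2.1884/2.2500 = 97.3%.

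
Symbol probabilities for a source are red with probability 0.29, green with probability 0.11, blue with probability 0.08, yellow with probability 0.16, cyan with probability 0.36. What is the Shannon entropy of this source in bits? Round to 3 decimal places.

2.113 bits

H = −Σ pᵢ log₂ pᵢ.
−0.29·log₂(0.29) = 0.5179
−0.11·log₂(0.11) = 0.3503
−0.08·log₂(0.08) = 0.2915
−0.16·log₂(0.16) = 0.4230
−0.36·log₂(0.36) = 0.5306
Sum ≈ 2.1133 → 2.113 bits.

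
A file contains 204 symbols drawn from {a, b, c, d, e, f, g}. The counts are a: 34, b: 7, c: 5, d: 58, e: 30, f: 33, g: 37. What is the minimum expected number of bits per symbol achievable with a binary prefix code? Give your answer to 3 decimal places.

2.593 bits/symbol

Probabilities are the counts divided by 204.
Repeatedly combine the two least-probable nodes; the expected code length is the sum of the merged weights.
merge 5/204 + 7/204 → 1/17
merge 1/17 + 5/34 → 7/34
merge 11/68 + 1/6 → 67/204
merge 37/204 + 7/34 → 79/204
merge 29/102 + 67/204 → 125/204
merge 79/204 + 125/204 → 1
L = 1/17 + 7/34 + 67/204 + 79/204 + 125/204 + 1 = 529/204 ≈ 2.593 bits/symbol.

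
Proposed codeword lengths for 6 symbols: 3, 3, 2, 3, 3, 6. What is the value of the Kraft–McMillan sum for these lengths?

0.765625

With common denominator 2^6 = 64: Σ 2^(−ℓᵢ) = 8/64 + 8/64 + 16/64 + 8/64 + 8/64 + 1/64 = 49/64 = 0.765625.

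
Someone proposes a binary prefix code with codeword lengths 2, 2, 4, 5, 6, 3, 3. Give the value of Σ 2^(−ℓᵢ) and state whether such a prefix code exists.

With common denominator 2^6 = 64: Σ 2^(−ℓᵢ) = 16/64 + 16/64 + 4/64 + 2/64 + 1/64 + 8/64 + 8/64 = 55/64 = 0.859375.
Kraft's inequality requires Σ ≤ 1; here Σ = 0.859375 ≤ 1, so such a prefix code exists.

0.859375; yes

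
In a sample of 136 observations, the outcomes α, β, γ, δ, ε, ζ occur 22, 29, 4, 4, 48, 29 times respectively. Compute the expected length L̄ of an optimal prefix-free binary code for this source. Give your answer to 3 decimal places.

Probabilities are the counts divided by 136.
Repeatedly combine the two least-probable nodes; the expected code length is the sum of the merged weights.
merge 1/34 + 1/34 → 1/17
merge 1/17 + 11/68 → 15/68
merge 29/136 + 29/136 → 29/68
merge 15/68 + 6/17 → 39/68
merge 29/68 + 39/68 → 1
L = 1/17 + 15/68 + 29/68 + 39/68 + 1 = 155/68 ≈ 2.279 bits/symbol.

2.279 bits/symbol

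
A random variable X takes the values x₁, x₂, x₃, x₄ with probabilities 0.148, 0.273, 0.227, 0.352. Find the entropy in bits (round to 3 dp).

H = −Σ pᵢ log₂ pᵢ.
−0.148·log₂(0.148) = 0.4079
−0.273·log₂(0.273) = 0.5113
−0.227·log₂(0.227) = 0.4856
−0.352·log₂(0.352) = 0.5302
Sum ≈ 1.9351 → 1.935 bits.

1.935 bits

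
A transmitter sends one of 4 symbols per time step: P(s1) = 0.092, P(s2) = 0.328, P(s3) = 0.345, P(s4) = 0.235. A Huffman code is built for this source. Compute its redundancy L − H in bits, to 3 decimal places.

0.117 bits

Entropy H = −Σ p log₂ p ≈ 1.8649 bits.
Huffman merges: 23/250+47/200→327/1000; 327/1000+41/125→131/200; 69/200+131/200→1. L = 991/500 ≈ 1.9820.
L − H = 1.9820 − 1.8649 = 0.117 bits.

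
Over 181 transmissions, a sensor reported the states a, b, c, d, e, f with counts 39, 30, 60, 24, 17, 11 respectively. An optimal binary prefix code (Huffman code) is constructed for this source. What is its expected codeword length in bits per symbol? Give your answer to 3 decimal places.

2.442 bits/symbol

Probabilities are the counts divided by 181.
Repeatedly combine the two least-probable nodes; the expected code length is the sum of the merged weights.
merge 11/181 + 17/181 → 28/181
merge 24/181 + 28/181 → 52/181
merge 30/181 + 39/181 → 69/181
merge 52/181 + 60/181 → 112/181
merge 69/181 + 112/181 → 1
L = 28/181 + 52/181 + 69/181 + 112/181 + 1 = 442/181 ≈ 2.442 bits/symbol.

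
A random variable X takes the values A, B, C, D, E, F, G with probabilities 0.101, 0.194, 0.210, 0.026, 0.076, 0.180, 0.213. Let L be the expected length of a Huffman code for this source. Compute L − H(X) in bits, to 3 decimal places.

0.073 bits

Entropy H = −Σ p log₂ p ≈ 2.6058 bits.
Huffman merges: 13/500+19/250→51/500; 101/1000+51/500→203/1000; 9/50+97/500→187/500; 203/1000+21/100→413/1000; 213/1000+187/500→587/1000; 413/1000+587/1000→1. L = 2679/1000 ≈ 2.6790.
L − H = 2.6790 − 2.6058 = 0.073 bits.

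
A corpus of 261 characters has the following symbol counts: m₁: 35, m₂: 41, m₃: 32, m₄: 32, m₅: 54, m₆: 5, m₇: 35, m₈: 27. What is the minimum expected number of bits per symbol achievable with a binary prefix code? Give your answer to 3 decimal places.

Probabilities are the counts divided by 261.
Repeatedly combine the two least-probable nodes; the expected code length is the sum of the merged weights.
merge 5/261 + 3/29 → 32/261
merge 32/261 + 32/261 → 64/261
merge 32/261 + 35/261 → 67/261
merge 35/261 + 41/261 → 76/261
merge 6/29 + 64/261 → 118/261
merge 67/261 + 76/261 → 143/261
merge 118/261 + 143/261 → 1
L = 32/261 + 64/261 + 67/261 + 76/261 + 118/261 + 143/261 + 1 = 761/261 ≈ 2.916 bits/symbol.

2.916 bits/symbol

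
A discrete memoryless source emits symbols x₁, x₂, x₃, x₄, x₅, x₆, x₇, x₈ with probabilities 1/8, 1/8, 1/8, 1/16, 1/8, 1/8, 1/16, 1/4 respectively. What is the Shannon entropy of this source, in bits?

2.875 bits

Each probability is a power of 1/2, so log₂(1/p) is an integer.
H = Σ p·log₂(1/p) = 1/8·3 + 1/8·3 + 1/8·3 + 1/16·4 + 1/8·3 + 1/8·3 + 1/16·4 + 1/4·2 = 2.875 bits.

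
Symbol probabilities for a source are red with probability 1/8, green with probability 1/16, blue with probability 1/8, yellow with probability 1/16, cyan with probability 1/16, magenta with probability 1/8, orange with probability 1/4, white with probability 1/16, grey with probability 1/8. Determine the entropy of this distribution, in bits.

Each probability is a power of 1/2, so log₂(1/p) is an integer.
H = Σ p·log₂(1/p) = 1/8·3 + 1/16·4 + 1/8·3 + 1/16·4 + 1/16·4 + 1/8·3 + 1/4·2 + 1/16·4 + 1/8·3 = 3 bits.

3 bits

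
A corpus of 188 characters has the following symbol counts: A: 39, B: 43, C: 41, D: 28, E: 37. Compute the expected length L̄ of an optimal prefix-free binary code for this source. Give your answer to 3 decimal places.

2.346 bits/symbol

Probabilities are the counts divided by 188.
Repeatedly combine the two least-probable nodes; the expected code length is the sum of the merged weights.
merge 7/47 + 37/188 → 65/188
merge 39/188 + 41/188 → 20/47
merge 43/188 + 65/188 → 27/47
merge 20/47 + 27/47 → 1
L = 65/188 + 20/47 + 27/47 + 1 = 441/188 ≈ 2.346 bits/symbol.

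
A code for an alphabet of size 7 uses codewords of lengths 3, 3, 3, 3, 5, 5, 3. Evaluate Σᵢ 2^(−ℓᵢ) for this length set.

0.6875

With common denominator 2^5 = 32: Σ 2^(−ℓᵢ) = 4/32 + 4/32 + 4/32 + 4/32 + 1/32 + 1/32 + 4/32 = 22/32 = 0.6875.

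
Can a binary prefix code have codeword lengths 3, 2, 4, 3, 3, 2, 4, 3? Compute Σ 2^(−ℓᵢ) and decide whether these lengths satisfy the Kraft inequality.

1.125; no

With common denominator 2^4 = 16: Σ 2^(−ℓᵢ) = 2/16 + 4/16 + 1/16 + 2/16 + 2/16 + 4/16 + 1/16 + 2/16 = 18/16 = 1.125.
Kraft's inequality requires Σ ≤ 1; here Σ = 1.125 > 1, so no such prefix code exists.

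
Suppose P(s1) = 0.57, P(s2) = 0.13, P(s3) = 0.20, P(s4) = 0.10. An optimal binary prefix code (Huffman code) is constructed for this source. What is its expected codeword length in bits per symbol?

1.66 bits/symbol

Repeatedly combine the two least-probable nodes; the expected code length is the sum of the merged weights.
merge 1/10 + 13/100 → 23/100
merge 1/5 + 23/100 → 43/100
merge 43/100 + 57/100 → 1
L = 23/100 + 43/100 + 1 = 83/50 = 1.66 bits/symbol.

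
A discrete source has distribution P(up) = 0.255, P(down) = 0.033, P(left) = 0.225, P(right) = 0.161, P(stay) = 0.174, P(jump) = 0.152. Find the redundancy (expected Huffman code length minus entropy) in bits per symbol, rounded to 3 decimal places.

0.094 bits

Entropy H = −Σ p log₂ p ≈ 2.4256 bits.
Huffman merges: 33/1000+19/125→37/200; 161/1000+87/500→67/200; 37/200+9/40→41/100; 51/200+67/200→59/100; 41/100+59/100→1. L = 63/25 ≈ 2.5200.
L − H = 2.5200 − 2.4256 = 0.094 bits.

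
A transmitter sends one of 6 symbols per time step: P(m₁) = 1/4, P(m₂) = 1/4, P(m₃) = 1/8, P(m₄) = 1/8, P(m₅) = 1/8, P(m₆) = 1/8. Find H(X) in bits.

Each probability is a power of 1/2, so log₂(1/p) is an integer.
H = Σ p·log₂(1/p) = 1/4·2 + 1/4·2 + 1/8·3 + 1/8·3 + 1/8·3 + 1/8·3 = 2.5 bits.

2.5 bits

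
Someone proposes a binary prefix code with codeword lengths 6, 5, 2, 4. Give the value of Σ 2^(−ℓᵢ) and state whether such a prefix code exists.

0.359375; yes

With common denominator 2^6 = 64: Σ 2^(−ℓᵢ) = 1/64 + 2/64 + 16/64 + 4/64 = 23/64 = 0.359375.
Kraft's inequality requires Σ ≤ 1; here Σ = 0.359375 ≤ 1, so such a prefix code exists.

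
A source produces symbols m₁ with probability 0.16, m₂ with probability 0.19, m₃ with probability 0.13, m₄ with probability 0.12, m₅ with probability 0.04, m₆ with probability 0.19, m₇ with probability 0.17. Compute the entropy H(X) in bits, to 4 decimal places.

2.7035 bits

H = −Σ pᵢ log₂ pᵢ.
−0.16·log₂(0.16) = 0.4230
−0.19·log₂(0.19) = 0.4552
−0.13·log₂(0.13) = 0.3826
−0.12·log₂(0.12) = 0.3671
−0.04·log₂(0.04) = 0.1858
−0.19·log₂(0.19) = 0.4552
−0.17·log₂(0.17) = 0.4346
Sum ≈ 2.7035 → 2.7035 bits.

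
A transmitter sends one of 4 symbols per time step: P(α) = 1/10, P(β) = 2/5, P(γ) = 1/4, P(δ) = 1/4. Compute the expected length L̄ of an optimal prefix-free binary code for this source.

Repeatedly combine the two least-probable nodes; the expected code length is the sum of the merged weights.
merge 1/10 + 1/4 → 7/20
merge 1/4 + 7/20 → 3/5
merge 2/5 + 3/5 → 1
L = 7/20 + 3/5 + 1 = 39/20 = 1.95 bits/symbol.

1.95 bits/symbol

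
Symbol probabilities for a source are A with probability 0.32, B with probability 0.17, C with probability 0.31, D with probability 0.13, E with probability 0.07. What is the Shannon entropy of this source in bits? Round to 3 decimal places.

H = −Σ pᵢ log₂ pᵢ.
−0.32·log₂(0.32) = 0.5260
−0.17·log₂(0.17) = 0.4346
−0.31·log₂(0.31) = 0.5238
−0.13·log₂(0.13) = 0.3826
−0.07·log₂(0.07) = 0.2686
Sum ≈ 2.1356 → 2.136 bits.

2.136 bits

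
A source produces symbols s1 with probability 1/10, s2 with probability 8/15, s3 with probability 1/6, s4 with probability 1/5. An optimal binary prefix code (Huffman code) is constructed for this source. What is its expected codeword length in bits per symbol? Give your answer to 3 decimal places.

1.733 bits/symbol

Repeatedly combine the two least-probable nodes; the expected code length is the sum of the merged weights.
merge 1/10 + 1/6 → 4/15
merge 1/5 + 4/15 → 7/15
merge 7/15 + 8/15 → 1
L = 4/15 + 7/15 + 1 = 26/15 ≈ 1.733 bits/symbol.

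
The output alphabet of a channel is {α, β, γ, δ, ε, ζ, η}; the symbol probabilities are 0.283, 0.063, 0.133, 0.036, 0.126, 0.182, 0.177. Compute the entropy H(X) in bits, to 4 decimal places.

H = −Σ pᵢ log₂ pᵢ.
−0.283·log₂(0.283) = 0.5154
−0.063·log₂(0.063) = 0.2513
−0.133·log₂(0.133) = 0.3871
−0.036·log₂(0.036) = 0.1727
−0.126·log₂(0.126) = 0.3766
−0.182·log₂(0.182) = 0.4474
−0.177·log₂(0.177) = 0.4422
Sum ≈ 2.5925 → 2.5925 bits.

2.5925 bits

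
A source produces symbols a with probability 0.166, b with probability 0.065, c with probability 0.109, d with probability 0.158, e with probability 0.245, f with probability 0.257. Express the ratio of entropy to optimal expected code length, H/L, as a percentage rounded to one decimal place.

Entropy H = −Σ p log₂ p ≈ 2.4564 bits.
Huffman merges: 13/200+109/1000→87/500; 79/500+83/500→81/250; 87/500+49/200→419/1000; 257/1000+81/250→581/1000; 419/1000+581/1000→1. L = 1249/500 ≈ 2.4980.
Efficiency = H/L = 2.4564/2.4980 = 98.3%.

98.3%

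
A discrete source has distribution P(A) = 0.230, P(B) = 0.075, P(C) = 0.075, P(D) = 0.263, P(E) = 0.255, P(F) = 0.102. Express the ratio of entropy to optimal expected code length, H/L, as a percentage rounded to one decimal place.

Entropy H = −Σ p log₂ p ≈ 2.3936 bits.
Huffman merges: 3/40+3/40→3/20; 51/500+3/20→63/250; 23/100+63/250→241/500; 51/200+263/1000→259/500; 241/500+259/500→1. L = 1201/500 ≈ 2.4020.
Efficiency = H/L = 2.3936/2.4020 = 99.7%.

99.7%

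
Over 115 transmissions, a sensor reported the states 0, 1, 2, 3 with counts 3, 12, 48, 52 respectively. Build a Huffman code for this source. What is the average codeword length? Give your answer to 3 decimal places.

Probabilities are the counts divided by 115.
Repeatedly combine the two least-probable nodes; the expected code length is the sum of the merged weights.
merge 3/115 + 12/115 → 3/23
merge 3/23 + 48/115 → 63/115
merge 52/115 + 63/115 → 1
L = 3/23 + 63/115 + 1 = 193/115 ≈ 1.678 bits/symbol.

1.678 bits/symbol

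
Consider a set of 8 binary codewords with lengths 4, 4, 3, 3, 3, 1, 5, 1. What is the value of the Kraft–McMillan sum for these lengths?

1.53125

With common denominator 2^5 = 32: Σ 2^(−ℓᵢ) = 2/32 + 2/32 + 4/32 + 4/32 + 4/32 + 16/32 + 1/32 + 16/32 = 49/32 = 1.53125.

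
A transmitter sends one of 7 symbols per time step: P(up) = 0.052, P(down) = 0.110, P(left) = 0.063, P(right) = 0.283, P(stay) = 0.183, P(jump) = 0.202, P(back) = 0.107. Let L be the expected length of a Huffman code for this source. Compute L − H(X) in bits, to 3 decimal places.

0.032 bits

Entropy H = −Σ p log₂ p ≈ 2.5982 bits.
Huffman merges: 13/250+63/1000→23/200; 107/1000+11/100→217/1000; 23/200+183/1000→149/500; 101/500+217/1000→419/1000; 283/1000+149/500→581/1000; 419/1000+581/1000→1. L = 263/100 ≈ 2.6300.
L − H = 2.6300 − 2.5982 = 0.032 bits.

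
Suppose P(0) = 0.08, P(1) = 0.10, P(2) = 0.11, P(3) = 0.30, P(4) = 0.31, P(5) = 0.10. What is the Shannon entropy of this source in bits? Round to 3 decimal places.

H = −Σ pᵢ log₂ pᵢ.
−0.08·log₂(0.08) = 0.2915
−0.10·log₂(0.10) = 0.3322
−0.11·log₂(0.11) = 0.3503
−0.30·log₂(0.30) = 0.5211
−0.31·log₂(0.31) = 0.5238
−0.10·log₂(0.10) = 0.3322
Sum ≈ 2.3511 → 2.351 bits.

2.351 bits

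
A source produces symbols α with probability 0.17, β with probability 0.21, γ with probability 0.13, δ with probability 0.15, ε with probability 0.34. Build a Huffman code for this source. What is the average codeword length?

2.28 bits/symbol

Repeatedly combine the two least-probable nodes; the expected code length is the sum of the merged weights.
merge 13/100 + 3/20 → 7/25
merge 17/100 + 21/100 → 19/50
merge 7/25 + 17/50 → 31/50
merge 19/50 + 31/50 → 1
L = 7/25 + 19/50 + 31/50 + 1 = 57/25 = 2.28 bits/symbol.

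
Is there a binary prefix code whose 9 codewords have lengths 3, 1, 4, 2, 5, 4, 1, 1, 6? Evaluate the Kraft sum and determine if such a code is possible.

2.046875; no

With common denominator 2^6 = 64: Σ 2^(−ℓᵢ) = 8/64 + 32/64 + 4/64 + 16/64 + 2/64 + 4/64 + 32/64 + 32/64 + 1/64 = 131/64 = 2.046875.
Kraft's inequality requires Σ ≤ 1; here Σ = 2.046875 > 1, so no such prefix code exists.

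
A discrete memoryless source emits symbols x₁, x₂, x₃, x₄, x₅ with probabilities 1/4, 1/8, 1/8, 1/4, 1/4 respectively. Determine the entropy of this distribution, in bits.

2.25 bits

Each probability is a power of 1/2, so log₂(1/p) is an integer.
H = Σ p·log₂(1/p) = 1/4·2 + 1/8·3 + 1/8·3 + 1/4·2 + 1/4·2 = 2.25 bits.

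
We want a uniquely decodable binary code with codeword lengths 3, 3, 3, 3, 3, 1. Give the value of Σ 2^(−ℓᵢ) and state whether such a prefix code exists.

With common denominator 2^3 = 8: Σ 2^(−ℓᵢ) = 1/8 + 1/8 + 1/8 + 1/8 + 1/8 + 4/8 = 9/8 = 1.125.
Kraft's inequality requires Σ ≤ 1; here Σ = 1.125 > 1, so no such prefix code exists.

1.125; no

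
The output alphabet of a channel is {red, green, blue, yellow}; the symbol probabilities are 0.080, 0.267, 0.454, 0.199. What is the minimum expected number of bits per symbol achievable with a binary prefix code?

Repeatedly combine the two least-probable nodes; the expected code length is the sum of the merged weights.
merge 2/25 + 199/1000 → 279/1000
merge 267/1000 + 279/1000 → 273/500
merge 227/500 + 273/500 → 1
L = 279/1000 + 273/500 + 1 = 73/40 = 1.825 bits/symbol.

1.825 bits/symbol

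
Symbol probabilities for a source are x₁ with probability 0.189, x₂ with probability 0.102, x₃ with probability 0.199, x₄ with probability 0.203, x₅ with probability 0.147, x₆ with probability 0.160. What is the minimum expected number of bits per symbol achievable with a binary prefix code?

2.598 bits/symbol

Repeatedly combine the two least-probable nodes; the expected code length is the sum of the merged weights.
merge 51/500 + 147/1000 → 249/1000
merge 4/25 + 189/1000 → 349/1000
merge 199/1000 + 203/1000 → 201/500
merge 249/1000 + 349/1000 → 299/500
merge 201/500 + 299/500 → 1
L = 249/1000 + 349/1000 + 201/500 + 299/500 + 1 = 1299/500 = 2.598 bits/symbol.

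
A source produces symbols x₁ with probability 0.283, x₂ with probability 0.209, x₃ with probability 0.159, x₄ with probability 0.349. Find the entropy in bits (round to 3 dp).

H = −Σ pᵢ log₂ pᵢ.
−0.283·log₂(0.283) = 0.5154
−0.209·log₂(0.209) = 0.4720
−0.159·log₂(0.159) = 0.4218
−0.349·log₂(0.349) = 0.5300
Sum ≈ 1.9392 → 1.939 bits.

1.939 bits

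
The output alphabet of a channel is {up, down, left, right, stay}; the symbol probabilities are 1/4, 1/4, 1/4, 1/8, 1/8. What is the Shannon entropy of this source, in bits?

Each probability is a power of 1/2, so log₂(1/p) is an integer.
H = Σ p·log₂(1/p) = 1/4·2 + 1/4·2 + 1/4·2 + 1/8·3 + 1/8·3 = 2.25 bits.

2.25 bits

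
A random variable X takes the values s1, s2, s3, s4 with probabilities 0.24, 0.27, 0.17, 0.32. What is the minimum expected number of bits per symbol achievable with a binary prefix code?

2 bits/symbol

Repeatedly combine the two least-probable nodes; the expected code length is the sum of the merged weights.
merge 17/100 + 6/25 → 41/100
merge 27/100 + 8/25 → 59/100
merge 41/100 + 59/100 → 1
L = 41/100 + 59/100 + 1 = 2 bits/symbol.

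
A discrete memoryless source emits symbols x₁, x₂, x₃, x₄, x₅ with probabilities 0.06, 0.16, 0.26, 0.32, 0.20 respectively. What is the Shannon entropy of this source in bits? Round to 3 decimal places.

2.162 bits

H = −Σ pᵢ log₂ pᵢ.
−0.06·log₂(0.06) = 0.2435
−0.16·log₂(0.16) = 0.4230
−0.26·log₂(0.26) = 0.5053
−0.32·log₂(0.32) = 0.5260
−0.20·log₂(0.20) = 0.4644
Sum ≈ 2.1623 → 2.162 bits.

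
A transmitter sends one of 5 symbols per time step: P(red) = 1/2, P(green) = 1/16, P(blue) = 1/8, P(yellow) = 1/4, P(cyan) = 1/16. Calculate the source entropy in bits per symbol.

1.875 bits

Each probability is a power of 1/2, so log₂(1/p) is an integer.
H = Σ p·log₂(1/p) = 1/2·1 + 1/16·4 + 1/8·3 + 1/4·2 + 1/16·4 = 1.875 bits.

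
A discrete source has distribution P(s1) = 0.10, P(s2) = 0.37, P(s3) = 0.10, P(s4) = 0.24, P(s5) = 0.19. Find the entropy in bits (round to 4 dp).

H = −Σ pᵢ log₂ pᵢ.
−0.10·log₂(0.10) = 0.3322
−0.37·log₂(0.37) = 0.5307
−0.10·log₂(0.10) = 0.3322
−0.24·log₂(0.24) = 0.4941
−0.19·log₂(0.19) = 0.4552
Sum ≈ 2.1445 → 2.1445 bits.

2.1445 bits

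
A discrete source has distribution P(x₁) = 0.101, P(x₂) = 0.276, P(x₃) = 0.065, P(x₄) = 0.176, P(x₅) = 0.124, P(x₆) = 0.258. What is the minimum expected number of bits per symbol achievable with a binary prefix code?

2.456 bits/symbol

Repeatedly combine the two least-probable nodes; the expected code length is the sum of the merged weights.
merge 13/200 + 101/1000 → 83/500
merge 31/250 + 83/500 → 29/100
merge 22/125 + 129/500 → 217/500
merge 69/250 + 29/100 → 283/500
merge 217/500 + 283/500 → 1
L = 83/500 + 29/100 + 217/500 + 283/500 + 1 = 307/125 = 2.456 bits/symbol.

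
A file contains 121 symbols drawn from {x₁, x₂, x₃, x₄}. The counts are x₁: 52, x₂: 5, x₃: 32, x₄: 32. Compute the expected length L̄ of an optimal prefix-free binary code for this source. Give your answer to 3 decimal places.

Probabilities are the counts divided by 121.
Repeatedly combine the two least-probable nodes; the expected code length is the sum of the merged weights.
merge 5/121 + 32/121 → 37/121
merge 32/121 + 37/121 → 69/121
merge 52/121 + 69/121 → 1
L = 37/121 + 69/121 + 1 = 227/121 ≈ 1.876 bits/symbol.

1.876 bits/symbol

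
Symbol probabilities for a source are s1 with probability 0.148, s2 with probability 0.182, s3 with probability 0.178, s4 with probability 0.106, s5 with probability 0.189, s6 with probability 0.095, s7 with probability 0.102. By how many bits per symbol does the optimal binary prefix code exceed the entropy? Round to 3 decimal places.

0.056 bits

Entropy H = −Σ p log₂ p ≈ 2.7545 bits.
Huffman merges: 19/200+51/500→197/1000; 53/500+37/250→127/500; 89/500+91/500→9/25; 189/1000+197/1000→193/500; 127/500+9/25→307/500; 193/500+307/500→1. L = 2811/1000 ≈ 2.8110.
L − H = 2.8110 − 2.7545 = 0.056 bits.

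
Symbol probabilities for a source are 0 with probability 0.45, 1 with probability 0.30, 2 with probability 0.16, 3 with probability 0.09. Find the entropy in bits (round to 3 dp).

H = −Σ pᵢ log₂ pᵢ.
−0.45·log₂(0.45) = 0.5184
−0.30·log₂(0.30) = 0.5211
−0.16·log₂(0.16) = 0.4230
−0.09·log₂(0.09) = 0.3127
Sum ≈ 1.7752 → 1.775 bits.

1.775 bits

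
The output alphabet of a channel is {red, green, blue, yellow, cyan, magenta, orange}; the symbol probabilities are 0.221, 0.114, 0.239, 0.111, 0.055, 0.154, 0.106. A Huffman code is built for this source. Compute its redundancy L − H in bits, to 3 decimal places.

Entropy H = −Σ p log₂ p ≈ 2.6730 bits.
Huffman merges: 11/200+53/500→161/1000; 111/1000+57/500→9/40; 77/500+161/1000→63/200; 221/1000+9/40→223/500; 239/1000+63/200→277/500; 223/500+277/500→1. L = 2701/1000 ≈ 2.7010.
L − H = 2.7010 − 2.6730 = 0.028 bits.

0.028 bits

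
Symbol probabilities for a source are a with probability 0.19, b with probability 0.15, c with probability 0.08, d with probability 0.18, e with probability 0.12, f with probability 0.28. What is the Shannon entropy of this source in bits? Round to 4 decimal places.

H = −Σ pᵢ log₂ pᵢ.
−0.19·log₂(0.19) = 0.4552
−0.15·log₂(0.15) = 0.4105
−0.08·log₂(0.08) = 0.2915
−0.18·log₂(0.18) = 0.4453
−0.12·log₂(0.12) = 0.3671
−0.28·log₂(0.28) = 0.5142
Sum ≈ 2.4839 → 2.4839 bits.

2.4839 bits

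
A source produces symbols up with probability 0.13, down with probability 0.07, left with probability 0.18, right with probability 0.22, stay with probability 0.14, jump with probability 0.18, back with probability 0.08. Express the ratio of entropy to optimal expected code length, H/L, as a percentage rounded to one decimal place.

98.6%

Entropy H = −Σ p log₂ p ≈ 2.7110 bits.
Huffman merges: 7/100+2/25→3/20; 13/100+7/50→27/100; 3/20+9/50→33/100; 9/50+11/50→2/5; 27/100+33/100→3/5; 2/5+3/5→1. L = 11/4 ≈ 2.7500.
Efficiency = H/L = 2.7110/2.7500 = 98.6%.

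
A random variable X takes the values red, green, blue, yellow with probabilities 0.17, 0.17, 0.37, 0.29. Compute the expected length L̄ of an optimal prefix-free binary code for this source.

1.97 bits/symbol

Repeatedly combine the two least-probable nodes; the expected code length is the sum of the merged weights.
merge 17/100 + 17/100 → 17/50
merge 29/100 + 17/50 → 63/100
merge 37/100 + 63/100 → 1
L = 17/50 + 63/100 + 1 = 197/100 = 1.97 bits/symbol.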